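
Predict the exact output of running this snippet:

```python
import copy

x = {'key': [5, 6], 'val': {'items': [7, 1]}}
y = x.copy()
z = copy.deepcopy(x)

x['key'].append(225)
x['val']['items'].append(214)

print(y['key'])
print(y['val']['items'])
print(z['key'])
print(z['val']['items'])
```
[5, 6, 225]
[7, 1, 214]
[5, 6]
[7, 1]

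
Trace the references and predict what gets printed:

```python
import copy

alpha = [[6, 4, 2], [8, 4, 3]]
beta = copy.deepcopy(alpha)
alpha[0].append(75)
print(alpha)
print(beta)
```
[[6, 4, 2, 75], [8, 4, 3]]
[[6, 4, 2], [8, 4, 3]]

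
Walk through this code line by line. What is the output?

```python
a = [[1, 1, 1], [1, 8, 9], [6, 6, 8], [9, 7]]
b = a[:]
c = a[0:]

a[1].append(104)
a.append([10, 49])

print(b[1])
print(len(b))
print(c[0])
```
[1, 8, 9, 104]
4
[1, 1, 1]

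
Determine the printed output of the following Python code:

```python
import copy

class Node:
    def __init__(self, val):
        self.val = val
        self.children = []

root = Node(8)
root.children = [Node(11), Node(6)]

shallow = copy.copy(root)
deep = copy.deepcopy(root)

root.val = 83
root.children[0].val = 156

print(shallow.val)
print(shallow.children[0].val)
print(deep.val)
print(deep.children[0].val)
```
8
156
8
11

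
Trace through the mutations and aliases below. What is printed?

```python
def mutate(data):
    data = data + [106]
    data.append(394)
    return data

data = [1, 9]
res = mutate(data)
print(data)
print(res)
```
[1, 9]
[1, 9, 106, 394]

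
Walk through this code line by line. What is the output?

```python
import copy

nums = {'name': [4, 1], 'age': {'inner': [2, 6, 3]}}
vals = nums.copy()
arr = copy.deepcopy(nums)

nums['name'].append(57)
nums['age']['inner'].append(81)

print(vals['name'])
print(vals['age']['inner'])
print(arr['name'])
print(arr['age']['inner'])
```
[4, 1, 57]
[2, 6, 3, 81]
[4, 1]
[2, 6, 3]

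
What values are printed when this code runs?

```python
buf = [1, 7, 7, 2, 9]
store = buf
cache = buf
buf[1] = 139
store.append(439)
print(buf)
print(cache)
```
[1, 139, 7, 2, 9, 439]
[1, 139, 7, 2, 9, 439]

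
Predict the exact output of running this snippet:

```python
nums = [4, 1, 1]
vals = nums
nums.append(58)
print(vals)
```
[4, 1, 1, 58]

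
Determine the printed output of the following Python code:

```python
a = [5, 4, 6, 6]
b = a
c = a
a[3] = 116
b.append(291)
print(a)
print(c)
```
[5, 4, 6, 116, 291]
[5, 4, 6, 116, 291]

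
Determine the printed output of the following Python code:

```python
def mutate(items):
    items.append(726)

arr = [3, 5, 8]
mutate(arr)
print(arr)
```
[3, 5, 8, 726]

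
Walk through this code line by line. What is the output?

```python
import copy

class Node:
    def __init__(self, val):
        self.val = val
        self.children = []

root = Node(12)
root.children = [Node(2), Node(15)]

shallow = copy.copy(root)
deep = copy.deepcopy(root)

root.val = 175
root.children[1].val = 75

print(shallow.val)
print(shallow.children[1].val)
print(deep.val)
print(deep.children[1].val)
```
12
75
12
15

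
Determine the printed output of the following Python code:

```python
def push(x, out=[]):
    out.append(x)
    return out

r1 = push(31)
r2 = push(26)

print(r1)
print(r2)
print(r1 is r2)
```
[31, 26]
[31, 26]
True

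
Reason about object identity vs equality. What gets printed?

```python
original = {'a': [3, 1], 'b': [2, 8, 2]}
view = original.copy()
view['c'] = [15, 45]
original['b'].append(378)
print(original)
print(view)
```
{'a': [3, 1], 'b': [2, 8, 2, 378]}
{'a': [3, 1], 'b': [2, 8, 2, 378], 'c': [15, 45]}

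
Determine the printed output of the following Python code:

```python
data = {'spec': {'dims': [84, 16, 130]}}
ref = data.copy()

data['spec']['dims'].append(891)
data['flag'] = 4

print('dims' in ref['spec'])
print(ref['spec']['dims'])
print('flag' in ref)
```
True
[84, 16, 130, 891]
False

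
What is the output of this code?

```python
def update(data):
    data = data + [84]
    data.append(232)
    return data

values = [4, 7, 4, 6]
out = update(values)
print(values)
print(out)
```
[4, 7, 4, 6]
[4, 7, 4, 6, 84, 232]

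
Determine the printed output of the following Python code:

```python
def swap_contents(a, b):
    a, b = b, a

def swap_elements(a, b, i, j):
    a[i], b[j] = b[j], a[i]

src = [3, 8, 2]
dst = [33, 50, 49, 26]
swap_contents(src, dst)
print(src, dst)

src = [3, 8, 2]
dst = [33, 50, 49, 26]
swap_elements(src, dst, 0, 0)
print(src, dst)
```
[3, 8, 2] [33, 50, 49, 26]
[33, 8, 2] [3, 50, 49, 26]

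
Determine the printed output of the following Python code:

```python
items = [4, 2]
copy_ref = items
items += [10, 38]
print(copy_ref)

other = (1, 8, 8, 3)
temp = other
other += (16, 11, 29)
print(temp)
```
[4, 2, 10, 38]
(1, 8, 8, 3)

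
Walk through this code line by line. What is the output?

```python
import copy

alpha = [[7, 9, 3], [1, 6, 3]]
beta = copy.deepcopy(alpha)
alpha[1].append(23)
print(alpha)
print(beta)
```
[[7, 9, 3], [1, 6, 3, 23]]
[[7, 9, 3], [1, 6, 3]]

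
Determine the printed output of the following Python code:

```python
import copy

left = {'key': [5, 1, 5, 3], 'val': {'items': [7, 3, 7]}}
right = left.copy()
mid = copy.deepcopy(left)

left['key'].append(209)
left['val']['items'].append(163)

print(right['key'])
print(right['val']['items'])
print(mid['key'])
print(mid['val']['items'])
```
[5, 1, 5, 3, 209]
[7, 3, 7, 163]
[5, 1, 5, 3]
[7, 3, 7]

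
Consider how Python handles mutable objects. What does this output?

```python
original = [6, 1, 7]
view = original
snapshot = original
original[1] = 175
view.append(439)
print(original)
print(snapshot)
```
[6, 175, 7, 439]
[6, 175, 7, 439]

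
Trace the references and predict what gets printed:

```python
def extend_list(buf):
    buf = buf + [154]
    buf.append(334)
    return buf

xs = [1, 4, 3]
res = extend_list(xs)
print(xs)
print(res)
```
[1, 4, 3]
[1, 4, 3, 154, 334]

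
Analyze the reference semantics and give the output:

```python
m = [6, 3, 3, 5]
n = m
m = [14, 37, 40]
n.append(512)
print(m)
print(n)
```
[14, 37, 40]
[6, 3, 3, 5, 512]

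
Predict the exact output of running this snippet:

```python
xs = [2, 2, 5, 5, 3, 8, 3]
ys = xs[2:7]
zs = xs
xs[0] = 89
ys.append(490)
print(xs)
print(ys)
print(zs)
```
[89, 2, 5, 5, 3, 8, 3]
[5, 5, 3, 8, 3, 490]
[89, 2, 5, 5, 3, 8, 3]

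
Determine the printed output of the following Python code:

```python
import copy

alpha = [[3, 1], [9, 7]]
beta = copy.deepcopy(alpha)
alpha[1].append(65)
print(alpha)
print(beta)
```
[[3, 1], [9, 7, 65]]
[[3, 1], [9, 7]]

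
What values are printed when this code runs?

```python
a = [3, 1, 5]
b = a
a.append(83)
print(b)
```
[3, 1, 5, 83]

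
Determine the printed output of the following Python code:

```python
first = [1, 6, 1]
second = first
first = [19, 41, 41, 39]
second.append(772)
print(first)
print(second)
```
[19, 41, 41, 39]
[1, 6, 1, 772]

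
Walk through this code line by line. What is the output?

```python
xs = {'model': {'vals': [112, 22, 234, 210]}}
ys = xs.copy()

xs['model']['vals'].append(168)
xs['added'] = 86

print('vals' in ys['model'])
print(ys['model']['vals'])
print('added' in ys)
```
True
[112, 22, 234, 210, 168]
False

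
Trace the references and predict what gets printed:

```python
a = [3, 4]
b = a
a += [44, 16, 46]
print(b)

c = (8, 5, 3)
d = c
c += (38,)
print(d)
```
[3, 4, 44, 16, 46]
(8, 5, 3)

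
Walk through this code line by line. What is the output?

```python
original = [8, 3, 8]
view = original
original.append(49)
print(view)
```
[8, 3, 8, 49]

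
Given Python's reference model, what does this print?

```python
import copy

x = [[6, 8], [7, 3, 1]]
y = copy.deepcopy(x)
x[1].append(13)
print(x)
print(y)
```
[[6, 8], [7, 3, 1, 13]]
[[6, 8], [7, 3, 1]]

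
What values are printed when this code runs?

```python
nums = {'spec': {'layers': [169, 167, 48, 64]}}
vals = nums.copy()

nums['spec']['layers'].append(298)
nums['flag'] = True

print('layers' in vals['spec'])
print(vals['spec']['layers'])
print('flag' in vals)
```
True
[169, 167, 48, 64, 298]
False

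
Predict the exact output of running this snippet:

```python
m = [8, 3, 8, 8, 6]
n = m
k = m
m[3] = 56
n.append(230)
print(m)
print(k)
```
[8, 3, 8, 56, 6, 230]
[8, 3, 8, 56, 6, 230]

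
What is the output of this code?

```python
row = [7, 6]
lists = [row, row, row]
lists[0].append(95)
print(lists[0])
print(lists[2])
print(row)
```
[7, 6, 95]
[7, 6, 95]
[7, 6, 95]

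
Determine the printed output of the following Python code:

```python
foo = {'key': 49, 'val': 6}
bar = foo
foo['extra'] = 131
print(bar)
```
{'key': 49, 'val': 6, 'extra': 131}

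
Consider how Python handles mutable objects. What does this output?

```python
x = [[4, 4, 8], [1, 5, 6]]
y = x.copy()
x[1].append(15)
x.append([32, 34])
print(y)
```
[[4, 4, 8], [1, 5, 6, 15]]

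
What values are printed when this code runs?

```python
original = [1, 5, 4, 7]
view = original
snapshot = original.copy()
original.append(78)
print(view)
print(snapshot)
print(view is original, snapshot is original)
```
[1, 5, 4, 7, 78]
[1, 5, 4, 7]
True False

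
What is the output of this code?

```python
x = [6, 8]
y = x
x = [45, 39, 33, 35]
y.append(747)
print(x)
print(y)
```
[45, 39, 33, 35]
[6, 8, 747]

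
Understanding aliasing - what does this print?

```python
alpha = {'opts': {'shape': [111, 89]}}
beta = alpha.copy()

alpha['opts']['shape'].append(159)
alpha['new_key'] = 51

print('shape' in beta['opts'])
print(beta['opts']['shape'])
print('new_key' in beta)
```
True
[111, 89, 159]
False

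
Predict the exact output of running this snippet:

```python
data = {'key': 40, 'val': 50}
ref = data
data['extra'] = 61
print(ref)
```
{'key': 40, 'val': 50, 'extra': 61}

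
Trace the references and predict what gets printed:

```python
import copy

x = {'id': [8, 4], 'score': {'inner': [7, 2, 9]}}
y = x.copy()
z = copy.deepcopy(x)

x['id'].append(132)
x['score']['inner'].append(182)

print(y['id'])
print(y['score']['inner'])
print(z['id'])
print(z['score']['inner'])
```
[8, 4, 132]
[7, 2, 9, 182]
[8, 4]
[7, 2, 9]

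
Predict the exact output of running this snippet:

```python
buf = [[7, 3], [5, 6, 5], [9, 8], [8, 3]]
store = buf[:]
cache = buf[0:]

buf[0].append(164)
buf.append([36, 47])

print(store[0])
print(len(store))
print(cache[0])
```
[7, 3, 164]
4
[7, 3, 164]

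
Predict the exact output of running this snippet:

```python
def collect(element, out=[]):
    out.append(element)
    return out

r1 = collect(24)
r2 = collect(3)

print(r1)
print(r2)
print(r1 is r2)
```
[24, 3]
[24, 3]
True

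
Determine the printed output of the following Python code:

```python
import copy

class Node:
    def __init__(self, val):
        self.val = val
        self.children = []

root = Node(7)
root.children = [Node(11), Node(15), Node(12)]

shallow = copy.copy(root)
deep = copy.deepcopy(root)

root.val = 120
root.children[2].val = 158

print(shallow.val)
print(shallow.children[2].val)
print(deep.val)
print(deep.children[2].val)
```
7
158
7
12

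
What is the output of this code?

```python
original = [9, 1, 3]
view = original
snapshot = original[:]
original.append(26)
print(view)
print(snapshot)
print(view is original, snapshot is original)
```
[9, 1, 3, 26]
[9, 1, 3]
True False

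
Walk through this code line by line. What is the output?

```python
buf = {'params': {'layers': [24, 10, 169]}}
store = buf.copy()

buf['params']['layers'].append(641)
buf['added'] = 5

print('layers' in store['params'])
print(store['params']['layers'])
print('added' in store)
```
True
[24, 10, 169, 641]
False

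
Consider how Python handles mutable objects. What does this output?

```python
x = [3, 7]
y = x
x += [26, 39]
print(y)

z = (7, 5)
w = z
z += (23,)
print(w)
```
[3, 7, 26, 39]
(7, 5)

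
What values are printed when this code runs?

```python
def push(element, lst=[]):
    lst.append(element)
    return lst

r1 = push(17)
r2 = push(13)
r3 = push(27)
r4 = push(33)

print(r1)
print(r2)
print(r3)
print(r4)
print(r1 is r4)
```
[17, 13, 27, 33]
[17, 13, 27, 33]
[17, 13, 27, 33]
[17, 13, 27, 33]
True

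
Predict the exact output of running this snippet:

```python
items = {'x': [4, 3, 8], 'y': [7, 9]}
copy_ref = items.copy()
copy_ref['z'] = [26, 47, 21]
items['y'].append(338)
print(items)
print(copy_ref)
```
{'x': [4, 3, 8], 'y': [7, 9, 338]}
{'x': [4, 3, 8], 'y': [7, 9, 338], 'z': [26, 47, 21]}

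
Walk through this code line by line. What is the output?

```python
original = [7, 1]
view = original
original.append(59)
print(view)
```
[7, 1, 59]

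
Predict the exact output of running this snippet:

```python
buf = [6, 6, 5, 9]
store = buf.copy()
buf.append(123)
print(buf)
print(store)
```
[6, 6, 5, 9, 123]
[6, 6, 5, 9]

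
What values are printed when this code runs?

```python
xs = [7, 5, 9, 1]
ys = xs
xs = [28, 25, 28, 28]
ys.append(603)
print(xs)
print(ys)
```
[28, 25, 28, 28]
[7, 5, 9, 1, 603]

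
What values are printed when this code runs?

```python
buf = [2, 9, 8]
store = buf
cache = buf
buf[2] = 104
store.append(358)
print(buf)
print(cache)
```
[2, 9, 104, 358]
[2, 9, 104, 358]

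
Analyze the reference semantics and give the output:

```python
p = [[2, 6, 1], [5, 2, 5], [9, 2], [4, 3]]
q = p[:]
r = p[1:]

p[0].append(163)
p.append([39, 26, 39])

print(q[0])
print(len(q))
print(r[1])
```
[2, 6, 1, 163]
4
[9, 2]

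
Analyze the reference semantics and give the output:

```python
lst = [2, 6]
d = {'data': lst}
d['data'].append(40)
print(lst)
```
[2, 6, 40]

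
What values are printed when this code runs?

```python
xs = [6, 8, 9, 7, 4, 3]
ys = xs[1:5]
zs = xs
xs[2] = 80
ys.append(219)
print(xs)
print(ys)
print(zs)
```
[6, 8, 80, 7, 4, 3]
[8, 9, 7, 4, 219]
[6, 8, 80, 7, 4, 3]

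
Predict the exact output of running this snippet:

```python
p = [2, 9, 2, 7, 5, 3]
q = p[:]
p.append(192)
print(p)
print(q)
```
[2, 9, 2, 7, 5, 3, 192]
[2, 9, 2, 7, 5, 3]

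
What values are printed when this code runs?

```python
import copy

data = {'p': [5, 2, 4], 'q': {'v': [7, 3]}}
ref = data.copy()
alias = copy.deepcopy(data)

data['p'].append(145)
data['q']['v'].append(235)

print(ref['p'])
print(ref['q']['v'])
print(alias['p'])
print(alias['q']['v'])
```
[5, 2, 4, 145]
[7, 3, 235]
[5, 2, 4]
[7, 3]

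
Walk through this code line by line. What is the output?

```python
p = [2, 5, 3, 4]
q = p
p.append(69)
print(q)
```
[2, 5, 3, 4, 69]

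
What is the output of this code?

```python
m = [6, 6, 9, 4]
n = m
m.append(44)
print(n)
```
[6, 6, 9, 4, 44]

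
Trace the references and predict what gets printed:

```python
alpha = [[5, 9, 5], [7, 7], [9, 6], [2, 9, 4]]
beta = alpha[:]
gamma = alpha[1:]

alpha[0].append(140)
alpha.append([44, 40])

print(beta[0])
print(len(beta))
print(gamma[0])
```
[5, 9, 5, 140]
4
[7, 7]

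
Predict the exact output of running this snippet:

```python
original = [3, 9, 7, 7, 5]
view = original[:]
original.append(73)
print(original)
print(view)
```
[3, 9, 7, 7, 5, 73]
[3, 9, 7, 7, 5]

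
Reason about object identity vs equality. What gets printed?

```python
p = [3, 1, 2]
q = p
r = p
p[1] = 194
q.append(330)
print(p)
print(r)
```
[3, 194, 2, 330]
[3, 194, 2, 330]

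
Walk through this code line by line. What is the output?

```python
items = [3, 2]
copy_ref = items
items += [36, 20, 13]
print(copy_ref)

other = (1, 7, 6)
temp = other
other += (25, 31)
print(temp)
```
[3, 2, 36, 20, 13]
(1, 7, 6)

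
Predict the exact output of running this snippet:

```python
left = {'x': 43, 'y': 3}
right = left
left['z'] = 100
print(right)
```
{'x': 43, 'y': 3, 'z': 100}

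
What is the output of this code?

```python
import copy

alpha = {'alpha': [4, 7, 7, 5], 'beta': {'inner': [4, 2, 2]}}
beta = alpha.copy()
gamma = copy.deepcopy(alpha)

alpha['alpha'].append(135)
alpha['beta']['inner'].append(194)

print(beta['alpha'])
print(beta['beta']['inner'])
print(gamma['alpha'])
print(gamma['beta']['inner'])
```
[4, 7, 7, 5, 135]
[4, 2, 2, 194]
[4, 7, 7, 5]
[4, 2, 2]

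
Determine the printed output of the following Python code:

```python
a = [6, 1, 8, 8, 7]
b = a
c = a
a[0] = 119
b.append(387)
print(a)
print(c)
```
[119, 1, 8, 8, 7, 387]
[119, 1, 8, 8, 7, 387]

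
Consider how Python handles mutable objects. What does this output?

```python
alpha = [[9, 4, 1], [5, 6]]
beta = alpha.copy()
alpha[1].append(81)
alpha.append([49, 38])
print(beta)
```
[[9, 4, 1], [5, 6, 81]]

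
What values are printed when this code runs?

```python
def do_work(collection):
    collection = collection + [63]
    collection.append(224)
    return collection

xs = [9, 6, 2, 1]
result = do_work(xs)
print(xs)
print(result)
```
[9, 6, 2, 1]
[9, 6, 2, 1, 63, 224]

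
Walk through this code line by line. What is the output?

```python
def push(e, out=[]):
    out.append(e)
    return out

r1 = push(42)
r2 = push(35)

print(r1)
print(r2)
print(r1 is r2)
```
[42, 35]
[42, 35]
True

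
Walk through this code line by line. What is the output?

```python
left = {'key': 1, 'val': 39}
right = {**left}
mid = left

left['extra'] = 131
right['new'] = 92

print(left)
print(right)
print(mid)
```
{'key': 1, 'val': 39, 'extra': 131}
{'key': 1, 'val': 39, 'new': 92}
{'key': 1, 'val': 39, 'extra': 131}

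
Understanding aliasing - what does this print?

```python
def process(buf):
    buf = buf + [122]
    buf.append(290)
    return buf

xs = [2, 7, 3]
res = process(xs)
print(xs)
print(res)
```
[2, 7, 3]
[2, 7, 3, 122, 290]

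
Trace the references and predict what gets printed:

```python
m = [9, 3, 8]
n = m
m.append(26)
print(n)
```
[9, 3, 8, 26]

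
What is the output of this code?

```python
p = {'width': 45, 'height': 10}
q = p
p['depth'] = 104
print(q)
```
{'width': 45, 'height': 10, 'depth': 104}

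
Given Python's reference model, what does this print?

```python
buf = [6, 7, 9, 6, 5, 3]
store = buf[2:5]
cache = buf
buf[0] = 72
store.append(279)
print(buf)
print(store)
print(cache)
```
[72, 7, 9, 6, 5, 3]
[9, 6, 5, 279]
[72, 7, 9, 6, 5, 3]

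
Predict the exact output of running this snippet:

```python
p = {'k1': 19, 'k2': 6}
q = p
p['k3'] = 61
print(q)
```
{'k1': 19, 'k2': 6, 'k3': 61}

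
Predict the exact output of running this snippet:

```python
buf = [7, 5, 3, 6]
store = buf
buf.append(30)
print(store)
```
[7, 5, 3, 6, 30]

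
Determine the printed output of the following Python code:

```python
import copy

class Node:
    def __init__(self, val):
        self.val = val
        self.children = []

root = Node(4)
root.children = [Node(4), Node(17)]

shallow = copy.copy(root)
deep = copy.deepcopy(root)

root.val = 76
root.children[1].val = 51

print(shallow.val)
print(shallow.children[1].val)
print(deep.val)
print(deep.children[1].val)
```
4
51
4
17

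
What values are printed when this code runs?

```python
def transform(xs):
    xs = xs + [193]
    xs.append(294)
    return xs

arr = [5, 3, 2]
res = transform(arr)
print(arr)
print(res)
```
[5, 3, 2]
[5, 3, 2, 193, 294]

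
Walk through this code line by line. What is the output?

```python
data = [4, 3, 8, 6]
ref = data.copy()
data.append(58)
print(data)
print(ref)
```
[4, 3, 8, 6, 58]
[4, 3, 8, 6]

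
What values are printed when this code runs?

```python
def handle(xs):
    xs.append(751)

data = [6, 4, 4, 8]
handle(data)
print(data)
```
[6, 4, 4, 8, 751]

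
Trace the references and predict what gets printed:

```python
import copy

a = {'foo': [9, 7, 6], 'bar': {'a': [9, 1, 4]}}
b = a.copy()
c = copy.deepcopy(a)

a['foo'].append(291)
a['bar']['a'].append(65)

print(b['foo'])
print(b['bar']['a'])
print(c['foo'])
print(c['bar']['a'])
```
[9, 7, 6, 291]
[9, 1, 4, 65]
[9, 7, 6]
[9, 1, 4]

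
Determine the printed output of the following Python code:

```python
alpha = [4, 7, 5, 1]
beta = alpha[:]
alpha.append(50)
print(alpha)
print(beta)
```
[4, 7, 5, 1, 50]
[4, 7, 5, 1]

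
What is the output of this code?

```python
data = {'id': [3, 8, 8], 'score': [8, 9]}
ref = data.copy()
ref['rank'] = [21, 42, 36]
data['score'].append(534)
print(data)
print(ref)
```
{'id': [3, 8, 8], 'score': [8, 9, 534]}
{'id': [3, 8, 8], 'score': [8, 9, 534], 'rank': [21, 42, 36]}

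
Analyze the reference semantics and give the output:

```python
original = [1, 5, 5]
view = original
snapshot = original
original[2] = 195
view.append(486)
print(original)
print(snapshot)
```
[1, 5, 195, 486]
[1, 5, 195, 486]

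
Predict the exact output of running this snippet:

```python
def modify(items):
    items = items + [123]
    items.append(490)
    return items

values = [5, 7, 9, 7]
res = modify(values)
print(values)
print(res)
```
[5, 7, 9, 7]
[5, 7, 9, 7, 123, 490]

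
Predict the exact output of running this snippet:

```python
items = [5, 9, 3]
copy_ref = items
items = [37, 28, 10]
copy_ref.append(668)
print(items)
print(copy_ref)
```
[37, 28, 10]
[5, 9, 3, 668]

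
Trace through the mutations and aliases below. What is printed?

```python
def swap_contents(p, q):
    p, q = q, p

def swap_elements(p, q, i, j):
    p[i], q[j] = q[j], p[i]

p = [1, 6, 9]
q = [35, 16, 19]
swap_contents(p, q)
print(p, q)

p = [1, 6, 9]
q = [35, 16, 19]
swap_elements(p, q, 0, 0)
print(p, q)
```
[1, 6, 9] [35, 16, 19]
[35, 6, 9] [1, 16, 19]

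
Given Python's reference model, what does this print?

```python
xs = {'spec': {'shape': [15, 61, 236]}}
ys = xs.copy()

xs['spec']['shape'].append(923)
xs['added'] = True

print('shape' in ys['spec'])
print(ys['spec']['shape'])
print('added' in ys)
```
True
[15, 61, 236, 923]
False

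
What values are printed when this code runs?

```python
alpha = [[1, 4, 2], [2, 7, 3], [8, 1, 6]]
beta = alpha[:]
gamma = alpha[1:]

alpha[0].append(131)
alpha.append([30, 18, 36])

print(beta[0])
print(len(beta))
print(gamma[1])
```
[1, 4, 2, 131]
3
[8, 1, 6]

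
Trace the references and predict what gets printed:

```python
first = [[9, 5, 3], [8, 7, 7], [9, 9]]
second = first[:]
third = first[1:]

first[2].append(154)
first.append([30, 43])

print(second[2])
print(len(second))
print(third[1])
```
[9, 9, 154]
3
[9, 9, 154]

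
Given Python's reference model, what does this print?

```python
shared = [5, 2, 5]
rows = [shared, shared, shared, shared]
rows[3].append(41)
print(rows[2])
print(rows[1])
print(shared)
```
[5, 2, 5, 41]
[5, 2, 5, 41]
[5, 2, 5, 41]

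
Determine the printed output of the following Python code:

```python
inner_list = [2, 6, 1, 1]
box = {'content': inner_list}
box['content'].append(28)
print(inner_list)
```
[2, 6, 1, 1, 28]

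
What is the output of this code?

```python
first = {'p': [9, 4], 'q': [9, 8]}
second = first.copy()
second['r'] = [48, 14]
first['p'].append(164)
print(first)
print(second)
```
{'p': [9, 4, 164], 'q': [9, 8]}
{'p': [9, 4, 164], 'q': [9, 8], 'r': [48, 14]}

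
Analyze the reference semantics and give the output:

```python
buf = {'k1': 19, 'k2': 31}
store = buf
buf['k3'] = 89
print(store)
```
{'k1': 19, 'k2': 31, 'k3': 89}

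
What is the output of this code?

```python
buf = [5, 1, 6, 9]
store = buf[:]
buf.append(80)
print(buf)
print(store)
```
[5, 1, 6, 9, 80]
[5, 1, 6, 9]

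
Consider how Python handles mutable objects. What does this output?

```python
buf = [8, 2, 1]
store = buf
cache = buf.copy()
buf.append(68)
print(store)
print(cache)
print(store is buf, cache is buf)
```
[8, 2, 1, 68]
[8, 2, 1]
True False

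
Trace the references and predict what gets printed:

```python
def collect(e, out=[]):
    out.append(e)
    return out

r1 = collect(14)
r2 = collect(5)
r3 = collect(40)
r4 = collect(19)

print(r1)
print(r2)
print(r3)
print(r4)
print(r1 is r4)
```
[14, 5, 40, 19]
[14, 5, 40, 19]
[14, 5, 40, 19]
[14, 5, 40, 19]
True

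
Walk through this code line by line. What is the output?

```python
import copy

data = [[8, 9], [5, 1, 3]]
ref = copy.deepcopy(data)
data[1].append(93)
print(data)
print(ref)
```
[[8, 9], [5, 1, 3, 93]]
[[8, 9], [5, 1, 3]]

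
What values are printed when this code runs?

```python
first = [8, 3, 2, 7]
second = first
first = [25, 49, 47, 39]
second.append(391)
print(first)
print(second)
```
[25, 49, 47, 39]
[8, 3, 2, 7, 391]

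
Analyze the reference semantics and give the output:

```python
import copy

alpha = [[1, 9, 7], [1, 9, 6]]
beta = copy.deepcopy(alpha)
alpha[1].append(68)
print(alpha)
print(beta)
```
[[1, 9, 7], [1, 9, 6, 68]]
[[1, 9, 7], [1, 9, 6]]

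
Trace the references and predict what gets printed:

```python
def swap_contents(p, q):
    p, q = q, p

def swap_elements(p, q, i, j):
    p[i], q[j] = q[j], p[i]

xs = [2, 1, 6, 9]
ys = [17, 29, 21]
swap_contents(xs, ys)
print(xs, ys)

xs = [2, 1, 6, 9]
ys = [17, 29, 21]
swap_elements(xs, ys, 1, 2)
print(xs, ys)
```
[2, 1, 6, 9] [17, 29, 21]
[2, 21, 6, 9] [17, 29, 1]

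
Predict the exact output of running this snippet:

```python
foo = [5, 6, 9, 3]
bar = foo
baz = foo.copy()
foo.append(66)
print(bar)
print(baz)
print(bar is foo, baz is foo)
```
[5, 6, 9, 3, 66]
[5, 6, 9, 3]
True False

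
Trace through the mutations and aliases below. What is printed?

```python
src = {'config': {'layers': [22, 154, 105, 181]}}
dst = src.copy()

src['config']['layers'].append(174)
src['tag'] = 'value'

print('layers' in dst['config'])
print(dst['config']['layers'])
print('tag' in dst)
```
True
[22, 154, 105, 181, 174]
False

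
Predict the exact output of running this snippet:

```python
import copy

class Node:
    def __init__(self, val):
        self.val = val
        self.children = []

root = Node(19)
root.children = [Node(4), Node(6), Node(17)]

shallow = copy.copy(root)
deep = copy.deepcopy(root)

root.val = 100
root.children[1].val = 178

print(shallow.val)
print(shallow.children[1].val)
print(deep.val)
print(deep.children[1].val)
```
19
178
19
6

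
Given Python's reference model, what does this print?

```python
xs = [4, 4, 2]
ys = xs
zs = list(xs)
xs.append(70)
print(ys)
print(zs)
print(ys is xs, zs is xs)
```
[4, 4, 2, 70]
[4, 4, 2]
True False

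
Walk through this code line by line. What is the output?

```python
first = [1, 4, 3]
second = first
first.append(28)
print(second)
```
[1, 4, 3, 28]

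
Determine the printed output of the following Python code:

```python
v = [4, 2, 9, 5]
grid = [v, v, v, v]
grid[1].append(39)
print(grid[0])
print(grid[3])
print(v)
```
[4, 2, 9, 5, 39]
[4, 2, 9, 5, 39]
[4, 2, 9, 5, 39]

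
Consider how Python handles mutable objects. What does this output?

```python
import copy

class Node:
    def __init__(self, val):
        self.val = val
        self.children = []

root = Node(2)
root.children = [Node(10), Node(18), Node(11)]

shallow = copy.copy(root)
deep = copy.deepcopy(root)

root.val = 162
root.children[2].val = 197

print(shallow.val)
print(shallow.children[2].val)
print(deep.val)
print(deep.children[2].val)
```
2
197
2
11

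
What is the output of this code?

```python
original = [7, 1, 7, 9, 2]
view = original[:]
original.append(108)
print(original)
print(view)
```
[7, 1, 7, 9, 2, 108]
[7, 1, 7, 9, 2]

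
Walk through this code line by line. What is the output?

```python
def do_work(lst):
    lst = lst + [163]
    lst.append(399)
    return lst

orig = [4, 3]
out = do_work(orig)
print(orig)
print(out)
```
[4, 3]
[4, 3, 163, 399]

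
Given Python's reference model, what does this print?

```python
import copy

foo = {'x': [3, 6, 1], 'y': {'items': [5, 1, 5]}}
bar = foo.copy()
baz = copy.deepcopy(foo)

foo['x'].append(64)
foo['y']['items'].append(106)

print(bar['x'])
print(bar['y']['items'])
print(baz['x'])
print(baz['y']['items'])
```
[3, 6, 1, 64]
[5, 1, 5, 106]
[3, 6, 1]
[5, 1, 5]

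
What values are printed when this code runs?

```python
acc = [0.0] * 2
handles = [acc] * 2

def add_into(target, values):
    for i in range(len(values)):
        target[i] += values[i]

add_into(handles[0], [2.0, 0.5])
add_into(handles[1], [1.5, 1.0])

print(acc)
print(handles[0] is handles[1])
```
[3.5, 1.5]
True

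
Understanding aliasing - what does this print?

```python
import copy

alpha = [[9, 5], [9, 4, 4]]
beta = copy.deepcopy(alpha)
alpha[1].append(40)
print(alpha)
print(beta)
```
[[9, 5], [9, 4, 4, 40]]
[[9, 5], [9, 4, 4]]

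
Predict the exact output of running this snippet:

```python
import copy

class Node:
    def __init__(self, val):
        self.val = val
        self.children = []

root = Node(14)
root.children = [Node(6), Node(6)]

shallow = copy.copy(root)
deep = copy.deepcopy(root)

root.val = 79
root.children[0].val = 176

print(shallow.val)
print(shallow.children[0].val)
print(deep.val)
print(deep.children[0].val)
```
14
176
14
6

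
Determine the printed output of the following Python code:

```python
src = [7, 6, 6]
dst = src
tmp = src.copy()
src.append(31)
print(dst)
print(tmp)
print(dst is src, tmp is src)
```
[7, 6, 6, 31]
[7, 6, 6]
True False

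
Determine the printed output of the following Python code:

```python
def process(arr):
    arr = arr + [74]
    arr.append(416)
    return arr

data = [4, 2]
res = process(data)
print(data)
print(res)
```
[4, 2]
[4, 2, 74, 416]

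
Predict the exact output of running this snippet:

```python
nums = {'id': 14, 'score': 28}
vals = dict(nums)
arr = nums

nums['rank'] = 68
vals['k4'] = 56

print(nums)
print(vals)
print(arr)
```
{'id': 14, 'score': 28, 'rank': 68}
{'id': 14, 'score': 28, 'k4': 56}
{'id': 14, 'score': 28, 'rank': 68}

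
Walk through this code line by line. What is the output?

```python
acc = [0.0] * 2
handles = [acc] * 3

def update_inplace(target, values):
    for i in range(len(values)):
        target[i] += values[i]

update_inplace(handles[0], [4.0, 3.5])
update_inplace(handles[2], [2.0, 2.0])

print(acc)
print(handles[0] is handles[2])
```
[6.0, 5.5]
True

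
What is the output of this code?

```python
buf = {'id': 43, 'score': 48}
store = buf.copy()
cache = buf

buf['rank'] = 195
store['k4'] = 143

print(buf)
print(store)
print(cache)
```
{'id': 43, 'score': 48, 'rank': 195}
{'id': 43, 'score': 48, 'k4': 143}
{'id': 43, 'score': 48, 'rank': 195}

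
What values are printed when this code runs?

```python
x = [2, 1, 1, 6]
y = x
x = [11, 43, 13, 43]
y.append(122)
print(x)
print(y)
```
[11, 43, 13, 43]
[2, 1, 1, 6, 122]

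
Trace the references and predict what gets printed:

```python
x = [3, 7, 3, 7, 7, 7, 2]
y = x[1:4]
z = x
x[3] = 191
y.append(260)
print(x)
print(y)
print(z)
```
[3, 7, 3, 191, 7, 7, 2]
[7, 3, 7, 260]
[3, 7, 3, 191, 7, 7, 2]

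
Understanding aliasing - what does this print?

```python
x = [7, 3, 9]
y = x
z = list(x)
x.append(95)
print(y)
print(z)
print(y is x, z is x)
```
[7, 3, 9, 95]
[7, 3, 9]
True False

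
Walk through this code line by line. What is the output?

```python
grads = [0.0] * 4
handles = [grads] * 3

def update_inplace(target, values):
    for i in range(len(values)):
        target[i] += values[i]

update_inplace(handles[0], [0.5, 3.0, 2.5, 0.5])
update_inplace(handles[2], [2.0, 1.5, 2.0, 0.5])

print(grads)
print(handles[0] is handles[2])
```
[2.5, 4.5, 4.5, 1.0]
True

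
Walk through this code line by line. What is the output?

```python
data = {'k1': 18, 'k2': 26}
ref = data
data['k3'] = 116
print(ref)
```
{'k1': 18, 'k2': 26, 'k3': 116}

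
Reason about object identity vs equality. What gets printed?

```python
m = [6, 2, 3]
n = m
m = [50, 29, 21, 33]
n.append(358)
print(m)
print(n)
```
[50, 29, 21, 33]
[6, 2, 3, 358]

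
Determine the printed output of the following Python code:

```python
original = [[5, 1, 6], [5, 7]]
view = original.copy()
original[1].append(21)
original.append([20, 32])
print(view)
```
[[5, 1, 6], [5, 7, 21]]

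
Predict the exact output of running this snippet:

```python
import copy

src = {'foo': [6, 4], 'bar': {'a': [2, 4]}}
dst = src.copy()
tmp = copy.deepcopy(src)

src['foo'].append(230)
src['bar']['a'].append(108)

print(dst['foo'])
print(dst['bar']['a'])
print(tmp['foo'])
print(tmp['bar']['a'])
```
[6, 4, 230]
[2, 4, 108]
[6, 4]
[2, 4]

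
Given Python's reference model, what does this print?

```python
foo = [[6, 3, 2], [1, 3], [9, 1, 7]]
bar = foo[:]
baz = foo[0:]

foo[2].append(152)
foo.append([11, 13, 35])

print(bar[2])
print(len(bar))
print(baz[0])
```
[9, 1, 7, 152]
3
[6, 3, 2]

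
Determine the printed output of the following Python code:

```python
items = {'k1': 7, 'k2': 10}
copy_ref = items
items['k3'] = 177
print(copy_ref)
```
{'k1': 7, 'k2': 10, 'k3': 177}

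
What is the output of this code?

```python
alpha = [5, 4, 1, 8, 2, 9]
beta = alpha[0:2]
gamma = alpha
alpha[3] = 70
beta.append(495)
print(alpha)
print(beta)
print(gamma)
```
[5, 4, 1, 70, 2, 9]
[5, 4, 495]
[5, 4, 1, 70, 2, 9]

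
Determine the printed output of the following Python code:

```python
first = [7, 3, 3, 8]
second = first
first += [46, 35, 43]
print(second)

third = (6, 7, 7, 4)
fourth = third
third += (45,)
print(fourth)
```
[7, 3, 3, 8, 46, 35, 43]
(6, 7, 7, 4)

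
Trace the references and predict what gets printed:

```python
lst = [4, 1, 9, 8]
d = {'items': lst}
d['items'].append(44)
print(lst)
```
[4, 1, 9, 8, 44]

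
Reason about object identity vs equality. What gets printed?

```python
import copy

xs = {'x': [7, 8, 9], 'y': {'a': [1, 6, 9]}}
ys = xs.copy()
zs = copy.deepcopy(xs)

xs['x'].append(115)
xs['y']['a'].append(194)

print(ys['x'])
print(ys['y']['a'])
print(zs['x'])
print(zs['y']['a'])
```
[7, 8, 9, 115]
[1, 6, 9, 194]
[7, 8, 9]
[1, 6, 9]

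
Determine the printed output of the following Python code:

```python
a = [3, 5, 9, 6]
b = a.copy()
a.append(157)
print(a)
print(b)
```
[3, 5, 9, 6, 157]
[3, 5, 9, 6]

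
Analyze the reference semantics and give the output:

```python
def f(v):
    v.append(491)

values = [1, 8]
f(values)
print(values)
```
[1, 8, 491]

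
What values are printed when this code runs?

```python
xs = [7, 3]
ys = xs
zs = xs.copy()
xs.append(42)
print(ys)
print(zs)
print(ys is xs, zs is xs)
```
[7, 3, 42]
[7, 3]
True False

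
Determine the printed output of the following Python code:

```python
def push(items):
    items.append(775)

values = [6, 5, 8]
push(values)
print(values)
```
[6, 5, 8, 775]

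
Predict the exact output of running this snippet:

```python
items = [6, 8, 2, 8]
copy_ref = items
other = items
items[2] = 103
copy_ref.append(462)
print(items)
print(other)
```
[6, 8, 103, 8, 462]
[6, 8, 103, 8, 462]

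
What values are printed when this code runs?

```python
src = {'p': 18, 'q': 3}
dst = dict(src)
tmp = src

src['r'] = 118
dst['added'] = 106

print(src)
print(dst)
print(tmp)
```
{'p': 18, 'q': 3, 'r': 118}
{'p': 18, 'q': 3, 'added': 106}
{'p': 18, 'q': 3, 'r': 118}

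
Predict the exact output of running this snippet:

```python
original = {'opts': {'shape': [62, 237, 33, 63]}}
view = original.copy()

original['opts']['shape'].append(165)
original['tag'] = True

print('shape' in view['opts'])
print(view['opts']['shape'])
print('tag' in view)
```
True
[62, 237, 33, 63, 165]
False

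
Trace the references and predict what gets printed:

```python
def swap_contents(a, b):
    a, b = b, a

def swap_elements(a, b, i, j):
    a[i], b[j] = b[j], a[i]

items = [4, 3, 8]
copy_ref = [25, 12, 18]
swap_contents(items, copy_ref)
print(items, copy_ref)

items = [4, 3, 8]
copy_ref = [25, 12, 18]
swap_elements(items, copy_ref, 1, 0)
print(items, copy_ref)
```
[4, 3, 8] [25, 12, 18]
[4, 25, 8] [3, 12, 18]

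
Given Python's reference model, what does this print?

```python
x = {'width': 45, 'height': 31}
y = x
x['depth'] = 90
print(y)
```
{'width': 45, 'height': 31, 'depth': 90}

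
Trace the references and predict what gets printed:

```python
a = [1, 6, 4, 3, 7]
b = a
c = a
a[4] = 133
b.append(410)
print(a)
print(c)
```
[1, 6, 4, 3, 133, 410]
[1, 6, 4, 3, 133, 410]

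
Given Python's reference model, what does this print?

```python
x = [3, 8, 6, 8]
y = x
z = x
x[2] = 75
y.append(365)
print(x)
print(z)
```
[3, 8, 75, 8, 365]
[3, 8, 75, 8, 365]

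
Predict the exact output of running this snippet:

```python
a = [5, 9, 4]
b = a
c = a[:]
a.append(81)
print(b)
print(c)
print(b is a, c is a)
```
[5, 9, 4, 81]
[5, 9, 4]
True False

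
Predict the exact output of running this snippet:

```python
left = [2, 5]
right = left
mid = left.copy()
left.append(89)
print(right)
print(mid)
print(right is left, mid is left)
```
[2, 5, 89]
[2, 5]
True False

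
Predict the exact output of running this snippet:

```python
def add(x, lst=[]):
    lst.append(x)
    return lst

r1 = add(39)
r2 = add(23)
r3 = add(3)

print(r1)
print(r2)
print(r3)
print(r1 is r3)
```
[39, 23, 3]
[39, 23, 3]
[39, 23, 3]
True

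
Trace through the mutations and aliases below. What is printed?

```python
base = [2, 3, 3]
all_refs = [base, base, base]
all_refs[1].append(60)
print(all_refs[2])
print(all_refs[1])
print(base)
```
[2, 3, 3, 60]
[2, 3, 3, 60]
[2, 3, 3, 60]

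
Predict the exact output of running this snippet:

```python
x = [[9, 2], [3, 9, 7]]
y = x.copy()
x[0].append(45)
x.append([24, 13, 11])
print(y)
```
[[9, 2, 45], [3, 9, 7]]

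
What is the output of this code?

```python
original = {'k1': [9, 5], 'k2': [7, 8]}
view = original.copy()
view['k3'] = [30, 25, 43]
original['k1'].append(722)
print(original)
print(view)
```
{'k1': [9, 5, 722], 'k2': [7, 8]}
{'k1': [9, 5, 722], 'k2': [7, 8], 'k3': [30, 25, 43]}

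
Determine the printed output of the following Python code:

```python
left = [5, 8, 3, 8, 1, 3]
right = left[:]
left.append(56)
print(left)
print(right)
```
[5, 8, 3, 8, 1, 3, 56]
[5, 8, 3, 8, 1, 3]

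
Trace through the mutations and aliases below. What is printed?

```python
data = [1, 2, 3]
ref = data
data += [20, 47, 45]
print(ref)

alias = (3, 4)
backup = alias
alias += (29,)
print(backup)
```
[1, 2, 3, 20, 47, 45]
(3, 4)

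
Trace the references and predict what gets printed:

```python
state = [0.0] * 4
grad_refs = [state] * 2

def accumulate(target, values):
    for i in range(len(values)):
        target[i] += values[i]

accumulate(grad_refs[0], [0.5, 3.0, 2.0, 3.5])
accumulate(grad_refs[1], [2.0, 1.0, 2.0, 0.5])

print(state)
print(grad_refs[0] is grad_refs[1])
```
[2.5, 4.0, 4.0, 4.0]
True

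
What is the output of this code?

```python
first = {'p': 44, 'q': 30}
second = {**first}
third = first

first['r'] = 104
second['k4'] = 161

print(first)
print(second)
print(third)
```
{'p': 44, 'q': 30, 'r': 104}
{'p': 44, 'q': 30, 'k4': 161}
{'p': 44, 'q': 30, 'r': 104}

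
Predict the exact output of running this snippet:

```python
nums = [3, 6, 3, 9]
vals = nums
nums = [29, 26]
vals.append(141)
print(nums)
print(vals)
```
[29, 26]
[3, 6, 3, 9, 141]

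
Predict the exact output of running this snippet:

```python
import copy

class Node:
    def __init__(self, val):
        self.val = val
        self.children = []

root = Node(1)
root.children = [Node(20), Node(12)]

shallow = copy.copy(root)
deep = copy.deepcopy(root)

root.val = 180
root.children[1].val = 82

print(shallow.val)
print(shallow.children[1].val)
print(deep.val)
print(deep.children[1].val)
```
1
82
1
12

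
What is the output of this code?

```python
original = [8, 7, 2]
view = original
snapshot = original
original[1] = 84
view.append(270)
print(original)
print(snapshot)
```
[8, 84, 2, 270]
[8, 84, 2, 270]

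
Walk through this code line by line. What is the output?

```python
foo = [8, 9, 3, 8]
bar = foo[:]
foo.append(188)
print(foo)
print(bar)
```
[8, 9, 3, 8, 188]
[8, 9, 3, 8]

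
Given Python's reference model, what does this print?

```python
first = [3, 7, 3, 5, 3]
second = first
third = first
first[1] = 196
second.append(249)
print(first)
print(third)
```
[3, 196, 3, 5, 3, 249]
[3, 196, 3, 5, 3, 249]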